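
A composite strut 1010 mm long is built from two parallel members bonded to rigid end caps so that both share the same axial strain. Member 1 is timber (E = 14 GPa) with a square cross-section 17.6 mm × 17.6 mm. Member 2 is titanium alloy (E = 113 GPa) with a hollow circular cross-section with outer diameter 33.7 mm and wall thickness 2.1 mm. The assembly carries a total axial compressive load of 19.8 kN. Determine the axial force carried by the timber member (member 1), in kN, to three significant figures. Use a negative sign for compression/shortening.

A_1 = 309.8 mm².
A_2 = 208.5 mm².
Equal strain + equilibrium ⇒ each member carries load in proportion to AE: A₁E₁ = 4337000 N, A₂E₂ = 23560000 N, ΣAE = 27890000 N.
F₁ = P·A₁E₁/ΣAE = -19800·4337000/27890000 = -3078 N.

-3.08 kN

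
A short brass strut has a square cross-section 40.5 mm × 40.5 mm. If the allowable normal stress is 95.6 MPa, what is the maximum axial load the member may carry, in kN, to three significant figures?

A = 1640 mm².
P_max = σ_allow · A = 95.6 · 1640 = 156800 N = 156.8 kN.

157 kN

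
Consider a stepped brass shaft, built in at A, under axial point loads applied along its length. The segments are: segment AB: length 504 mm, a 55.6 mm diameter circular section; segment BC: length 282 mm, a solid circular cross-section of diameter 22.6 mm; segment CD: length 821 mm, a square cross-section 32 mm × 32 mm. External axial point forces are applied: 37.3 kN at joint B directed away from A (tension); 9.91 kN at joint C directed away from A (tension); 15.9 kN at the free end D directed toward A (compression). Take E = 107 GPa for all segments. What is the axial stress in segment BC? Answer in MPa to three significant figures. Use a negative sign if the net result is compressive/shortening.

Internal axial forces (sectioning from the free end, tension +): N_CD = -15.9 kN, N_BC = -5.99 kN, N_AB = 31.31 kN.
A_BC = 401.1 mm².
σ_BC = N_BC/A_BC = -5990/401.1 = -14.93 MPa.

-14.9 MPa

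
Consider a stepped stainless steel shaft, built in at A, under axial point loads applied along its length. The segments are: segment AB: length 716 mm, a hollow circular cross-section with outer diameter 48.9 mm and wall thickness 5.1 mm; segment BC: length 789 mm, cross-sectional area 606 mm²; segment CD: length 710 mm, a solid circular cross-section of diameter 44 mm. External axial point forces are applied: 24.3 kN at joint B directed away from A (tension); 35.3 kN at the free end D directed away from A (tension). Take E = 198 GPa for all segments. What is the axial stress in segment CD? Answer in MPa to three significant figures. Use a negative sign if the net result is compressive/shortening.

Internal axial forces (sectioning from the free end, tension +): N_CD = 35.3 kN, N_BC = 35.3 kN, N_AB = 59.6 kN.
A_CD = 1521 mm².
σ_CD = N_CD/A_CD = 35300/1521 = 23.22 MPa.

23.2 MPa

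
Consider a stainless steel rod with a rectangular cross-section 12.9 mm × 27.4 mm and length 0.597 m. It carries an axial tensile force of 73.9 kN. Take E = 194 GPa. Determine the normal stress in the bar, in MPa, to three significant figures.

A = 353.5 mm².
σ = N/A = 73900/353.5 = 209.1 MPa.

209 MPa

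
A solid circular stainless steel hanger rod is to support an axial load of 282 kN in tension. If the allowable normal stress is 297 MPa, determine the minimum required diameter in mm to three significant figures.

34.8 mm

Required area A ≥ P/σ_allow = 282000/297 = 949.5 mm².
For a solid circular section, d ≥ √(4A/π) = 34.77 mm.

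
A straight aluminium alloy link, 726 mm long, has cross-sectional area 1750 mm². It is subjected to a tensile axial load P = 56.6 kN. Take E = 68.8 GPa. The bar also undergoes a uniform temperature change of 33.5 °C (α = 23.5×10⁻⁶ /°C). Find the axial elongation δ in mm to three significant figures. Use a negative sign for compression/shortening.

δ_mech = NL/(AE) = 56600·726/(1750·68800) = 0.3413 mm.
δ_thermal = αLΔT = 23.5e-6·726·33.5 = 0.5715 mm.
δ = δ_mech + δ_thermal = 0.9128 mm.

0.913 mm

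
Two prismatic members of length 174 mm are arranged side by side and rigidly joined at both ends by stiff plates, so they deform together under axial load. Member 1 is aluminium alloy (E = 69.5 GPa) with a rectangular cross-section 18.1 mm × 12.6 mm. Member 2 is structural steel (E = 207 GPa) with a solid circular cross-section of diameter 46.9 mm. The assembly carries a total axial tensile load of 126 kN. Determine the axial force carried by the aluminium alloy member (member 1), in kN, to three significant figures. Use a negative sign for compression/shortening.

5.35 kN

A_1 = 228.1 mm².
A_2 = 1728 mm².
Equal strain + equilibrium ⇒ each member carries load in proportion to AE: A₁E₁ = 15850000 N, A₂E₂ = 357600000 N, ΣAE = 373500000 N.
F₁ = P·A₁E₁/ΣAE = 126000·15850000/373500000 = 5348 N.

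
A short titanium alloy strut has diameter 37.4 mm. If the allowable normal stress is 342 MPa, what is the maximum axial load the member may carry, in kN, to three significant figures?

A = 1099 mm².
P_max = σ_allow · A = 342 · 1099 = 375700 N = 375.7 kN.

376 kN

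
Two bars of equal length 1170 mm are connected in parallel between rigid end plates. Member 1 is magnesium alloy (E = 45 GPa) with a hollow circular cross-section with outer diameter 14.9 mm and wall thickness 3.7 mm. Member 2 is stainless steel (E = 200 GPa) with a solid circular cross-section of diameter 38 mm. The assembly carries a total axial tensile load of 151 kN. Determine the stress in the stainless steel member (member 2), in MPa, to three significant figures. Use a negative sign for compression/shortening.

130 MPa

A_1 = 130.2 mm².
A_2 = 1134 mm².
Equal strain + equilibrium ⇒ each member carries load in proportion to AE: A₁E₁ = 5858000 N, A₂E₂ = 226800000 N, ΣAE = 232700000 N.
σ₂ = P·E₂/ΣAE = 151000·200000/232700000 = 129.8 MPa.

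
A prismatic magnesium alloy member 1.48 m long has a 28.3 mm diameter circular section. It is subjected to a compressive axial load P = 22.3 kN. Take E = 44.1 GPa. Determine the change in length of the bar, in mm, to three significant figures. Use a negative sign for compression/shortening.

A = 629 mm².
δ_mech = NL/(AE) = -22300·1480/(629·44100) = -1.19 mm.

-1.19 mm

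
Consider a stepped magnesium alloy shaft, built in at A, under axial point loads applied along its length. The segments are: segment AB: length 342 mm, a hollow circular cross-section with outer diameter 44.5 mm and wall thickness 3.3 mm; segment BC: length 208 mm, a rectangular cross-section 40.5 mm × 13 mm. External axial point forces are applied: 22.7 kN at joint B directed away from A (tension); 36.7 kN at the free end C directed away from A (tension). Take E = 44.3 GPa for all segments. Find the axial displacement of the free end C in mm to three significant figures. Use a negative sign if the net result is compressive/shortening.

1.40 mm

Internal axial forces (sectioning from the free end, tension +): N_BC = 36.7 kN, N_AB = 59.4 kN.
A_AB = 427.1 mm².
A_BC = 526.5 mm².
δ_AB = 59400·342/(427.1·44300) = 1.074 mm
δ_BC = 36700·208/(526.5·44300) = 0.3273 mm
δ = Σδ_i = 1.401 mm.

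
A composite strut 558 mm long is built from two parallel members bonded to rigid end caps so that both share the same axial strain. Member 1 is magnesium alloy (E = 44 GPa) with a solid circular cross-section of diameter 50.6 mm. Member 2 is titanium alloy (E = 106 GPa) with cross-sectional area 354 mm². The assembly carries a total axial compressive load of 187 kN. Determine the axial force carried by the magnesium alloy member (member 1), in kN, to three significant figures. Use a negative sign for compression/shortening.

A_1 = 2011 mm².
Equal strain + equilibrium ⇒ each member carries load in proportion to AE: A₁E₁ = 88480000 N, A₂E₂ = 37520000 N, ΣAE = 126000000 N.
F₁ = P·A₁E₁/ΣAE = -187000·88480000/126000000 = -131300 N.

-131 kN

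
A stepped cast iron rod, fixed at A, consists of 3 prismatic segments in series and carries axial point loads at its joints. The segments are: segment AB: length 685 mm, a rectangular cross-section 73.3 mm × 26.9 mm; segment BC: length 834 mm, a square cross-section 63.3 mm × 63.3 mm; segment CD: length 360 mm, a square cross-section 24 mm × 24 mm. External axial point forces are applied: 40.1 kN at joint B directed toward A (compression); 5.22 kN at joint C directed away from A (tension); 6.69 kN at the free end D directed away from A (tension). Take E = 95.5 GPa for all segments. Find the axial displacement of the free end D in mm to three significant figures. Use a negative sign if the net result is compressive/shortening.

-0.0328 mm

Internal axial forces (sectioning from the free end, tension +): N_CD = 6.69 kN, N_BC = 11.91 kN, N_AB = -28.19 kN.
A_AB = 1972 mm².
A_BC = 4007 mm².
A_CD = 576 mm².
δ_AB = -28190·685/(1972·95500) = -0.1025 mm
δ_BC = 11910·834/(4007·95500) = 0.02596 mm
δ_CD = 6690·360/(576·95500) = 0.04378 mm
δ = Σδ_i = -0.03281 mm.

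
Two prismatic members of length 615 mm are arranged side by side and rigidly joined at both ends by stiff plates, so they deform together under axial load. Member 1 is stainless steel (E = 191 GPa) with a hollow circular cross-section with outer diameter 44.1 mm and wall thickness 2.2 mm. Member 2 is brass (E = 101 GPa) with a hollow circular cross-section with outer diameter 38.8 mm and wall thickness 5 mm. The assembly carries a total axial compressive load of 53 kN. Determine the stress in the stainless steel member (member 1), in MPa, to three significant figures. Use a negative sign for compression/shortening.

A_1 = 289.6 mm².
A_2 = 530.9 mm².
Equal strain + equilibrium ⇒ each member carries load in proportion to AE: A₁E₁ = 55310000 N, A₂E₂ = 53620000 N, ΣAE = 108900000 N.
σ₁ = P·E₁/ΣAE = -53000·191000/108900000 = -92.93 MPa.

-92.9 MPa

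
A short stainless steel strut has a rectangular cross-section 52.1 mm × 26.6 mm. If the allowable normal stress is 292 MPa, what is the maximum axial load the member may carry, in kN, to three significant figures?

A = 1386 mm².
P_max = σ_allow · A = 292 · 1386 = 404700 N = 404.7 kN.

405 kN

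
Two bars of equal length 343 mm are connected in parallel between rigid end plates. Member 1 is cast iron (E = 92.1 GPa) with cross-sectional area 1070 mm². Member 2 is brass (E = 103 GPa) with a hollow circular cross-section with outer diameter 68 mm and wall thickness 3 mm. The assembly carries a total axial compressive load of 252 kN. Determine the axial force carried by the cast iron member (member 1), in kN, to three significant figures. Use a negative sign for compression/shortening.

-154 kN

A_2 = 612.6 mm².
Equal strain + equilibrium ⇒ each member carries load in proportion to AE: A₁E₁ = 98550000 N, A₂E₂ = 63100000 N, ΣAE = 161600000 N.
F₁ = P·A₁E₁/ΣAE = -252000·98550000/161600000 = -153600 N.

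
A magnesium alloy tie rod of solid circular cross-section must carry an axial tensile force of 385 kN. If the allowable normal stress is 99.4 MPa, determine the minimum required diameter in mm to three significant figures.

70.2 mm

Required area A ≥ P/σ_allow = 385000/99.4 = 3873 mm².
For a solid circular section, d ≥ √(4A/π) = 70.23 mm.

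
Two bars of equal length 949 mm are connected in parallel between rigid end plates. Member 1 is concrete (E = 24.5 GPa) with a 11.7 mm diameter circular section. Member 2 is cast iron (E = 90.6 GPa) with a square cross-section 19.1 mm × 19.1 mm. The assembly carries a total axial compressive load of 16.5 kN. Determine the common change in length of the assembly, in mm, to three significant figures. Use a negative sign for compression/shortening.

-0.439 mm

A_1 = 107.5 mm².
A_2 = 364.8 mm².
Equal strain + equilibrium ⇒ each member carries load in proportion to AE: A₁E₁ = 2634000 N, A₂E₂ = 33050000 N, ΣAE = 35690000 N.
δ = PL/ΣAE = -16500·949/35690000 = -0.4388 mm.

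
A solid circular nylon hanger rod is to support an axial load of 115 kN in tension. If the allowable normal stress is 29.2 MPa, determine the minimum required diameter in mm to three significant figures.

70.8 mm

Required area A ≥ P/σ_allow = 115000/29.2 = 3938 mm².
For a solid circular section, d ≥ √(4A/π) = 70.81 mm.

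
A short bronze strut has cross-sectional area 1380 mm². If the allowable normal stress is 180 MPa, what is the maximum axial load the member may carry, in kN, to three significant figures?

248 kN

P_max = σ_allow · A = 180 · 1380 = 248400 N = 248.4 kN.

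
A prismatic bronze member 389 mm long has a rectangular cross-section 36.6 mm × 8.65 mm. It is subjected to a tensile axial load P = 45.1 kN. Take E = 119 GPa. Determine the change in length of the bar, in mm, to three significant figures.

0.466 mm

A = 316.6 mm².
δ_mech = NL/(AE) = 45100·389/(316.6·119000) = 0.4657 mm.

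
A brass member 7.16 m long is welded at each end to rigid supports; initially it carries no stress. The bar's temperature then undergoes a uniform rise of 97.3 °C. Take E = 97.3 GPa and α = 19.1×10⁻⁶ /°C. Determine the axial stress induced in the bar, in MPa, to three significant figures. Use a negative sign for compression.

Free thermal expansion αLΔT = 19.1e-6 · 7160 · 97.3 = 13.31 mm.
The walls impose strain ε = −(13.31)/7160 = -1.8584e-03; σ = Eε = 97300 · -1.8584e-03 = -180.8 MPa.

-181 MPa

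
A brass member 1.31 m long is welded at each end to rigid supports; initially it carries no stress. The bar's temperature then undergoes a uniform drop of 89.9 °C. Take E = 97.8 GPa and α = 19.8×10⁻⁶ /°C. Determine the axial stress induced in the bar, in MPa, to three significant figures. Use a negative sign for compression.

174 MPa

Free thermal expansion αLΔT = 19.8e-6 · 1310 · -89.9 = -2.332 mm.
The walls impose strain ε = −(-2.332)/1310 = 1.7800e-03; σ = Eε = 97800 · 1.7800e-03 = 174.1 MPa.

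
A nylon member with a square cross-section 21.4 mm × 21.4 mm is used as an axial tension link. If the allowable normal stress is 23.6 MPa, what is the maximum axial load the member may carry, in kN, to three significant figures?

A = 458 mm².
P_max = σ_allow · A = 23.6 · 458 = 10810 N = 10.81 kN.

10.8 kN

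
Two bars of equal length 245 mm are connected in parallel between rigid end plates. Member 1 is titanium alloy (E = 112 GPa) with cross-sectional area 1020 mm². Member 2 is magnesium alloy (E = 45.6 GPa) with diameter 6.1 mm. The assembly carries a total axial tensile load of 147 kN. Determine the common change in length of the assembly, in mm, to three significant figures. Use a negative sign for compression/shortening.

A_2 = 29.22 mm².
Equal strain + equilibrium ⇒ each member carries load in proportion to AE: A₁E₁ = 114200000 N, A₂E₂ = 1333000 N, ΣAE = 115600000 N.
δ = PL/ΣAE = 147000·245/115600000 = 0.3116 mm.

0.312 mm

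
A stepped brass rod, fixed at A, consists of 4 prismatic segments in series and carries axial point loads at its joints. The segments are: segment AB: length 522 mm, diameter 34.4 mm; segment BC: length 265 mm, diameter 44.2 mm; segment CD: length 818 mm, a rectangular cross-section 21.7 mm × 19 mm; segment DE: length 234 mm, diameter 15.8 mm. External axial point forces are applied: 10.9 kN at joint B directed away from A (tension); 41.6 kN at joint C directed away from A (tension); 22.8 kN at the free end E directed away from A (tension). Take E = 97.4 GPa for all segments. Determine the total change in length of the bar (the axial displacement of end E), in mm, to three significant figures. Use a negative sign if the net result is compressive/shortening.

1.29 mm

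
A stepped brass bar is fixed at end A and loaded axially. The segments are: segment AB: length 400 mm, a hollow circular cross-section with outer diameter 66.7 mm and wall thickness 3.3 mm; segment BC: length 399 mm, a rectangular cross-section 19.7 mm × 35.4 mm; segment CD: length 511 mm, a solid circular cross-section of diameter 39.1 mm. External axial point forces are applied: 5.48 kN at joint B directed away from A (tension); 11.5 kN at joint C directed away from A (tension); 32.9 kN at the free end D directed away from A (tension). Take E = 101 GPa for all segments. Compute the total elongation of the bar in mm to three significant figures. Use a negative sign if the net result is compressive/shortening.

0.691 mm

Internal axial forces (sectioning from the free end, tension +): N_CD = 32.9 kN, N_BC = 44.4 kN, N_AB = 49.88 kN.
A_AB = 657.3 mm².
A_BC = 697.4 mm².
A_CD = 1201 mm².
δ_AB = 49880·400/(657.3·101000) = 0.3005 mm
δ_BC = 44400·399/(697.4·101000) = 0.2515 mm
δ_CD = 32900·511/(1201·101000) = 0.1386 mm
δ = Σδ_i = 0.6907 mm.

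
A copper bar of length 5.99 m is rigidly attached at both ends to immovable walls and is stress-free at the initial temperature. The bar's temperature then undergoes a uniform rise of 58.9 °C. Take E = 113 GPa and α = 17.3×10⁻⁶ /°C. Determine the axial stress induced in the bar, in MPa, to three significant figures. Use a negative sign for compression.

-115 MPa

Free thermal expansion αLΔT = 17.3e-6 · 5990 · 58.9 = 6.104 mm.
The walls impose strain ε = −(6.104)/5990 = -1.0190e-03; σ = Eε = 113000 · -1.0190e-03 = -115.1 MPa.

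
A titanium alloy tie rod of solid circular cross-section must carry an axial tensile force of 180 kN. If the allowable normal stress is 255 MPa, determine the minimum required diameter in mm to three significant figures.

Required area A ≥ P/σ_allow = 180000/255 = 705.9 mm².
For a solid circular section, d ≥ √(4A/π) = 29.98 mm.

30.0 mm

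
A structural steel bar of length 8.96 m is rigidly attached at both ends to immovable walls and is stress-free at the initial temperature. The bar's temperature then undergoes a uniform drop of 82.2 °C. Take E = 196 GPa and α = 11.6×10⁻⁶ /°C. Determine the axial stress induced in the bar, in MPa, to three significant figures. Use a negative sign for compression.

187 MPa

Free thermal expansion αLΔT = 11.6e-6 · 8960 · -82.2 = -8.544 mm.
The walls impose strain ε = −(-8.544)/8960 = 9.5352e-04; σ = Eε = 196000 · 9.5352e-04 = 186.9 MPa.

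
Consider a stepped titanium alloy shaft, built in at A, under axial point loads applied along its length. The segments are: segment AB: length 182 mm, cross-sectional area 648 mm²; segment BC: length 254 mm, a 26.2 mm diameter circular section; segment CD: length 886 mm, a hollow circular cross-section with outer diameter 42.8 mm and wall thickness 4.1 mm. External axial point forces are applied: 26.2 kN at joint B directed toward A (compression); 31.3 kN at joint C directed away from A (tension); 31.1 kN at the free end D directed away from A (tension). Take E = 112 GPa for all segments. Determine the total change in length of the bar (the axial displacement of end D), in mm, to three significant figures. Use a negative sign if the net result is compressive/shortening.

Internal axial forces (sectioning from the free end, tension +): N_CD = 31.1 kN, N_BC = 62.4 kN, N_AB = 36.2 kN.
A_BC = 539.1 mm².
A_CD = 498.5 mm².
δ_AB = 36200·182/(648·112000) = 0.09078 mm
δ_BC = 62400·254/(539.1·112000) = 0.2625 mm
δ_CD = 31100·886/(498.5·112000) = 0.4936 mm
δ = Σδ_i = 0.8468 mm.

0.847 mm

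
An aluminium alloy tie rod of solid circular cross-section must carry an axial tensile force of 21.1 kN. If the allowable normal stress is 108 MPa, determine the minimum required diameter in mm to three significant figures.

15.8 mm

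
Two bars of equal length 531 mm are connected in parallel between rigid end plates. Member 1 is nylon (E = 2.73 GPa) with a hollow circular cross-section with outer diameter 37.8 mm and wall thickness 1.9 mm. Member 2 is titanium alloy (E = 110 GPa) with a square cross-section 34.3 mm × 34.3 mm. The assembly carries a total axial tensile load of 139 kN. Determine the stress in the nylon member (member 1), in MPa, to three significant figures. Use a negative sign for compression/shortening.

2.92 MPa

A_1 = 214.3 mm².
A_2 = 1176 mm².
Equal strain + equilibrium ⇒ each member carries load in proportion to AE: A₁E₁ = 585000 N, A₂E₂ = 129400000 N, ΣAE = 130000000 N.
σ₁ = P·E₁/ΣAE = 139000·2730/130000000 = 2.919 MPa.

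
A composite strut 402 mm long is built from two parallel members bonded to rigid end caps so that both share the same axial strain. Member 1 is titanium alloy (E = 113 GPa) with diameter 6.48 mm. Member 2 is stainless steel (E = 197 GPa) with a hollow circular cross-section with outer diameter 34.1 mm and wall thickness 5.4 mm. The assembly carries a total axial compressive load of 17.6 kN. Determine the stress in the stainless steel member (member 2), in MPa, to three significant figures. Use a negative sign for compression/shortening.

A_1 = 32.98 mm².
A_2 = 486.9 mm².
Equal strain + equilibrium ⇒ each member carries load in proportion to AE: A₁E₁ = 3727000 N, A₂E₂ = 95920000 N, ΣAE = 99640000 N.
σ₂ = P·E₂/ΣAE = -17600·197000/99640000 = -34.8 MPa.

-34.8 MPa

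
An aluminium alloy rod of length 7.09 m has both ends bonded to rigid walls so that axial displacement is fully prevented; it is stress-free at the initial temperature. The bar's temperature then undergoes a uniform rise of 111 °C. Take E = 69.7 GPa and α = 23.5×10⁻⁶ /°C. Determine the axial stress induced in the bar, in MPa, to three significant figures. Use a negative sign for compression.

-182 MPa

Free thermal expansion αLΔT = 23.5e-6 · 7090 · 111 = 18.49 mm.
The walls impose strain ε = −(18.49)/7090 = -2.6085e-03; σ = Eε = 69700 · -2.6085e-03 = -181.8 MPa.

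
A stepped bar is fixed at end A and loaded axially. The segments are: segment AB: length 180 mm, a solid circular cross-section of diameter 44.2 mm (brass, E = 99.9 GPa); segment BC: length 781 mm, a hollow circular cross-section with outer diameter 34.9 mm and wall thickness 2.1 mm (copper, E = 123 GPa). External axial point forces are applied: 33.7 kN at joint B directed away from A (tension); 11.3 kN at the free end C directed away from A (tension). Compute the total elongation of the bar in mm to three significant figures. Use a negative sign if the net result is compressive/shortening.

Internal axial forces (sectioning from the free end, tension +): N_BC = 11.3 kN, N_AB = 45 kN.
A_AB = 1534 mm².
A_BC = 216.4 mm².
δ_AB = 45000·180/(1534·99900) = 0.05284 mm
δ_BC = 11300·781/(216.4·123000) = 0.3316 mm
δ = Σδ_i = 0.3844 mm.

0.384 mm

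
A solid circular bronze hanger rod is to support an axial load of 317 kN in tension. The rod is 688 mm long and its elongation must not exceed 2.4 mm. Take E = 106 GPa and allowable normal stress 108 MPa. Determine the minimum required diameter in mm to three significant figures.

61.1 mm

Required area A ≥ P/σ_allow = 317000/108 = 2935 mm².
For a solid circular section, d ≥ √(4A/π) = 61.13 mm.
Elongation limit: A ≥ PL/(Eδ_allow) = 317000·688/(106000·2.4) = 857.3 mm² ⇒ d ≥ 33.04 mm.
The stress limit governs.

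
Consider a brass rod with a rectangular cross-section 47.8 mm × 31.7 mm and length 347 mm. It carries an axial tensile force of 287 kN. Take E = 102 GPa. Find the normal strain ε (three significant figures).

0.00186

A = 1515 mm².
σ = N/A = 189.4 MPa; ε = σ/E = 189.4/102000 = 1.857e-03.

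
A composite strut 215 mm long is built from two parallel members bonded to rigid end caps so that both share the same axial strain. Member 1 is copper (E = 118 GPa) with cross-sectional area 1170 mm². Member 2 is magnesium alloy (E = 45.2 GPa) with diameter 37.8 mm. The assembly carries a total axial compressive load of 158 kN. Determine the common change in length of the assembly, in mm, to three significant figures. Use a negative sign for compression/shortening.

-0.180 mm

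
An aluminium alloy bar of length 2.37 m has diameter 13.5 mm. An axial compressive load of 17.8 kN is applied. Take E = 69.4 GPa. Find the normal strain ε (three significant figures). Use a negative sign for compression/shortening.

-0.00179

A = 143.1 mm².
σ = N/A = -124.4 MPa; ε = σ/E = -124.4/69400 = -1.792e-03.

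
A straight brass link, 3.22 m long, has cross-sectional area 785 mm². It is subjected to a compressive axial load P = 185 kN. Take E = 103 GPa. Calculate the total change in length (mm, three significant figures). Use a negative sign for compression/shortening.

-7.37 mm

δ_mech = NL/(AE) = -185000·3220/(785·103000) = -7.368 mm.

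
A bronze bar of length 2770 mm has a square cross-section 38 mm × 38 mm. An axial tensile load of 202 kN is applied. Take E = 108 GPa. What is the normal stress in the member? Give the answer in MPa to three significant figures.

140 MPa

A = 1444 mm².
σ = N/A = 202000/1444 = 139.9 MPa.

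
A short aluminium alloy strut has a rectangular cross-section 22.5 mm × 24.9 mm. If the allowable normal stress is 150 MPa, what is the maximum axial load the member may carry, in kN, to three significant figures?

84.0 kN

A = 560.2 mm².
P_max = σ_allow · A = 150 · 560.2 = 84040 N = 84.04 kN.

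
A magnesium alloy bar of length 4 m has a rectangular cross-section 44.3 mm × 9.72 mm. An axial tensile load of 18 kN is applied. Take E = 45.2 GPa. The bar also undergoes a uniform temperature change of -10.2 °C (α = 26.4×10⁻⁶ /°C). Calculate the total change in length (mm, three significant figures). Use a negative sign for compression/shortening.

A = 430.6 mm².
δ_mech = NL/(AE) = 18000·4000/(430.6·45200) = 3.699 mm.
δ_thermal = αLΔT = 26.4e-6·4000·-10.2 = -1.077 mm.
δ = δ_mech + δ_thermal = 2.622 mm.

2.62 mm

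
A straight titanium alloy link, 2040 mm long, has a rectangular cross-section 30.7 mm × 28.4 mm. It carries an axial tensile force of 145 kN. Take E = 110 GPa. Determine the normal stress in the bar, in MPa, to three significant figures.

A = 871.9 mm².
σ = N/A = 145000/871.9 = 166.3 MPa.

166 MPa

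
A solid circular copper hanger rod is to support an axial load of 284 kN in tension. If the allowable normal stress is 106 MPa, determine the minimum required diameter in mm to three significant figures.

58.4 mm

Required area A ≥ P/σ_allow = 284000/106 = 2679 mm².
For a solid circular section, d ≥ √(4A/π) = 58.41 mm.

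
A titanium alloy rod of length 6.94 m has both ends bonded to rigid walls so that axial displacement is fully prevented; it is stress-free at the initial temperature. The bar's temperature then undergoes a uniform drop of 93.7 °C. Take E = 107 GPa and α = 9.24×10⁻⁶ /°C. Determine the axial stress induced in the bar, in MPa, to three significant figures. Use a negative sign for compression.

Free thermal expansion αLΔT = 9.24e-6 · 6940 · -93.7 = -6.009 mm.
The walls impose strain ε = −(-6.009)/6940 = 8.6579e-04; σ = Eε = 107000 · 8.6579e-04 = 92.64 MPa.

92.6 MPa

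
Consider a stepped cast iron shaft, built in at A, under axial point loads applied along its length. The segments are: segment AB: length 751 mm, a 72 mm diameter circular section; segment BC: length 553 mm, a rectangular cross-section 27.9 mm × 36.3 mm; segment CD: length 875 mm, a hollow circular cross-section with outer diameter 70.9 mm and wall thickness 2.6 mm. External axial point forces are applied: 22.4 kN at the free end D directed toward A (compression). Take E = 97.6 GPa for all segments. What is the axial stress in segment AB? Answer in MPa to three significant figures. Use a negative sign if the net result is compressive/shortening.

-5.50 MPa

Internal axial forces (sectioning from the free end, tension +): N_CD = -22.4 kN, N_BC = -22.4 kN, N_AB = -22.4 kN.
A_AB = 4072 mm².
σ_AB = N_AB/A_AB = -22400/4072 = -5.502 MPa.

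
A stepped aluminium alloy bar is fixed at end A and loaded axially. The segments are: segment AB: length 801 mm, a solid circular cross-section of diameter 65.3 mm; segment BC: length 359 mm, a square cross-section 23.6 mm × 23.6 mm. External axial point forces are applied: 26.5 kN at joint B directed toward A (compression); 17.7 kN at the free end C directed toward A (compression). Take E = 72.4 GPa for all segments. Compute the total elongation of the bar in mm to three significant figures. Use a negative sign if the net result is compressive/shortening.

Internal axial forces (sectioning from the free end, tension +): N_BC = -17.7 kN, N_AB = -44.2 kN.
A_AB = 3349 mm².
A_BC = 557 mm².
δ_AB = -44200·801/(3349·72400) = -0.146 mm
δ_BC = -17700·359/(557·72400) = -0.1576 mm
δ = Σδ_i = -0.3036 mm.

-0.304 mm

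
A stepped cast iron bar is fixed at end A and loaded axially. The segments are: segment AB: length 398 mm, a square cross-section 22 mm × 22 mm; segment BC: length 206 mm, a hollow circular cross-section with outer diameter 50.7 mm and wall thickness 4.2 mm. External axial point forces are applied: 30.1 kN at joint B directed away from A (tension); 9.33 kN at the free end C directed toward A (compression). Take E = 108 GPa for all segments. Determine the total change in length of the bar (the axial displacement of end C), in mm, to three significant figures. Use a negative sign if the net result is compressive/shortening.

Internal axial forces (sectioning from the free end, tension +): N_BC = -9.33 kN, N_AB = 20.77 kN.
A_AB = 484 mm².
A_BC = 613.6 mm².
δ_AB = 20770·398/(484·108000) = 0.1581 mm
δ_BC = -9330·206/(613.6·108000) = -0.02901 mm
δ = Σδ_i = 0.1291 mm.

0.129 mm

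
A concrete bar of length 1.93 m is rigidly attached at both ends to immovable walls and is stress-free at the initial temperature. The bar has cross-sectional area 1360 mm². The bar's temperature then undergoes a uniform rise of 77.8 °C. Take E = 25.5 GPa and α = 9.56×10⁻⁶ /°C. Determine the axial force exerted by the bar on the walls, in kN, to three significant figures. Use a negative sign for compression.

-25.8 kN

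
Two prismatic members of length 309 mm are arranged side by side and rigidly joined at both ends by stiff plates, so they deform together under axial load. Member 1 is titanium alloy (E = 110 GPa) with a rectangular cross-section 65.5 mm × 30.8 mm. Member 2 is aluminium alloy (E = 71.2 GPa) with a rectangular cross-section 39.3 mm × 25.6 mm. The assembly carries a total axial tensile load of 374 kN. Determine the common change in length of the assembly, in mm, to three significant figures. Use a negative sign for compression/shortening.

0.394 mm

A_1 = 2017 mm².
A_2 = 1006 mm².
Equal strain + equilibrium ⇒ each member carries load in proportion to AE: A₁E₁ = 221900000 N, A₂E₂ = 71630000 N, ΣAE = 293500000 N.
δ = PL/ΣAE = 374000·309/293500000 = 0.3937 mm.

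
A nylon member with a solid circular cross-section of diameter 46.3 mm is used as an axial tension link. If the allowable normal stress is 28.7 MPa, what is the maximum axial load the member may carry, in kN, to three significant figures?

48.3 kN

A = 1684 mm².
P_max = σ_allow · A = 28.7 · 1684 = 48320 N = 48.32 kN.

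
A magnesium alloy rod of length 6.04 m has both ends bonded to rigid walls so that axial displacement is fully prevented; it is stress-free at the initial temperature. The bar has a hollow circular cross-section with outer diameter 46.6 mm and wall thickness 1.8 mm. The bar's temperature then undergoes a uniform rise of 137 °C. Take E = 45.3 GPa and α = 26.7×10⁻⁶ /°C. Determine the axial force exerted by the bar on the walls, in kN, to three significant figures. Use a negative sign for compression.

-42.0 kN

Free thermal expansion αLΔT = 26.7e-6 · 6040 · 137 = 22.09 mm.
The walls impose strain ε = −(22.09)/6040 = -3.6579e-03; σ = Eε = 45300 · -3.6579e-03 = -165.7 MPa.
Wall reaction R = σ·A = -165.7·253.3 = -41980 N = -41.98 kN.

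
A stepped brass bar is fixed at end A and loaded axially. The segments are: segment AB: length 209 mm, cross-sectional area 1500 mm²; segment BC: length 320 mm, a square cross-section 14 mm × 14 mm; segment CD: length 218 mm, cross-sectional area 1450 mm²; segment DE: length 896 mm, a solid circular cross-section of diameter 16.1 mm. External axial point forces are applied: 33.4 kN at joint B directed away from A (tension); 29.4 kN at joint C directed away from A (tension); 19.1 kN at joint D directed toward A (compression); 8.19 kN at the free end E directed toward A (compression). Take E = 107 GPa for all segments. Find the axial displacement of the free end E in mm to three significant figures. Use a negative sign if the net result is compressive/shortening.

-0.297 mm

Internal axial forces (sectioning from the free end, tension +): N_DE = -8.19 kN, N_CD = -27.29 kN, N_BC = 2.11 kN, N_AB = 35.51 kN.
A_BC = 196 mm².
A_DE = 203.6 mm².
δ_AB = 35510·209/(1500·107000) = 0.04624 mm
δ_BC = 2110·320/(196·107000) = 0.0322 mm
δ_CD = -27290·218/(1450·107000) = -0.03834 mm
δ_DE = -8190·896/(203.6·107000) = -0.3369 mm
δ = Σδ_i = -0.2968 mm.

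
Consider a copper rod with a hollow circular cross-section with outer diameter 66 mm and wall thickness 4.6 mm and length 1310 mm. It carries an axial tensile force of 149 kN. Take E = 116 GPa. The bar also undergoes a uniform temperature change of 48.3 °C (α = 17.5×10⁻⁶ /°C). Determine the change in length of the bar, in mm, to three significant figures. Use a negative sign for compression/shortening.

A = 887.3 mm².
δ_mech = NL/(AE) = 149000·1310/(887.3·116000) = 1.896 mm.
δ_thermal = αLΔT = 17.5e-6·1310·48.3 = 1.107 mm.
δ = δ_mech + δ_thermal = 3.004 mm.

3.00 mm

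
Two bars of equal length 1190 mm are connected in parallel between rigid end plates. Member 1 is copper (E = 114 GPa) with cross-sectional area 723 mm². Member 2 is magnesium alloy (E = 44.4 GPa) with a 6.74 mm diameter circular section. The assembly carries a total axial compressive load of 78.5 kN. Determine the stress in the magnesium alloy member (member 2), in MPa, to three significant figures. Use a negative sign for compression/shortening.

-41.5 MPa

A_2 = 35.68 mm².
Equal strain + equilibrium ⇒ each member carries load in proportion to AE: A₁E₁ = 82420000 N, A₂E₂ = 1584000 N, ΣAE = 84010000 N.
σ₂ = P·E₂/ΣAE = -78500·44400/84010000 = -41.49 MPa.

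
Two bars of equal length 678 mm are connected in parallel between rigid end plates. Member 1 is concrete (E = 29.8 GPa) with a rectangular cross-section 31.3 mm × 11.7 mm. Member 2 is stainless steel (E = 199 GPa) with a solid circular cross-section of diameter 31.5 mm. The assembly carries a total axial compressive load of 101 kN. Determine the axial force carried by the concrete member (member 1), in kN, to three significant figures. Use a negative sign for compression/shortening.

A_1 = 366.2 mm².
A_2 = 779.3 mm².
Equal strain + equilibrium ⇒ each member carries load in proportion to AE: A₁E₁ = 10910000 N, A₂E₂ = 155100000 N, ΣAE = 166000000 N.
F₁ = P·A₁E₁/ΣAE = -101000·10910000/166000000 = -6640 N.

-6.64 kN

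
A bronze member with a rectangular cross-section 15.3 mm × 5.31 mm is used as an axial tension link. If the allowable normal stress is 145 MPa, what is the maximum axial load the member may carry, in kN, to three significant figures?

11.8 kN

A = 81.24 mm².
P_max = σ_allow · A = 145 · 81.24 = 11780 N = 11.78 kN.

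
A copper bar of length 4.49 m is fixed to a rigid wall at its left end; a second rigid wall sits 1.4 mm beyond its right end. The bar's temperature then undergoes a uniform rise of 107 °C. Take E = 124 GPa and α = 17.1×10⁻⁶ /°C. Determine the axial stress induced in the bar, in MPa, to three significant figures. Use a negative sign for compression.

Free thermal expansion αLΔT = 17.1e-6 · 4490 · 107 = 8.215 mm.
The walls engage after the gap closes; constrained expansion = 8.215 − 1.4 = 6.815 mm.
The walls impose strain ε = −(6.815)/4490 = -1.5179e-03; σ = Eε = 124000 · -1.5179e-03 = -188.2 MPa.

-188 MPa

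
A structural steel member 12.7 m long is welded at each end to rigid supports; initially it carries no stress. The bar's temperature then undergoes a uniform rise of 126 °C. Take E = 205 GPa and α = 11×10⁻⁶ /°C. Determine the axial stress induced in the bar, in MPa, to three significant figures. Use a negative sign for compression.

Free thermal expansion αLΔT = 11e-6 · 12700 · 126 = 17.6 mm.
The walls impose strain ε = −(17.6)/12700 = -1.3860e-03; σ = Eε = 205000 · -1.3860e-03 = -284.1 MPa.

-284 MPa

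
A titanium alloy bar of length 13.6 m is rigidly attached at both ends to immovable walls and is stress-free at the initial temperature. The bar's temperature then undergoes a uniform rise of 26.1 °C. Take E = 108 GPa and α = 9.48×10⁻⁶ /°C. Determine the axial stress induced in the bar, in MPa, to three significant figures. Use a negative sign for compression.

-26.7 MPa

Free thermal expansion αLΔT = 9.48e-6 · 13600 · 26.1 = 3.365 mm.
The walls impose strain ε = −(3.365)/13600 = -2.4743e-04; σ = Eε = 108000 · -2.4743e-04 = -26.72 MPa.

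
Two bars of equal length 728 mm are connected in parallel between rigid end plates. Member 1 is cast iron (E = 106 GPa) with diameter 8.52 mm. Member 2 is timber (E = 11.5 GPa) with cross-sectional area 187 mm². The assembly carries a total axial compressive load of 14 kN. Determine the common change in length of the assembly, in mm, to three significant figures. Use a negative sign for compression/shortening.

-1.24 mm

A_1 = 57.01 mm².
Equal strain + equilibrium ⇒ each member carries load in proportion to AE: A₁E₁ = 6043000 N, A₂E₂ = 2150000 N, ΣAE = 8194000 N.
δ = PL/ΣAE = -14000·728/8194000 = -1.244 mm.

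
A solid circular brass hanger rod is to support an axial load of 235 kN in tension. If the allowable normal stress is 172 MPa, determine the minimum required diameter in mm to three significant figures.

Required area A ≥ P/σ_allow = 235000/172 = 1366 mm².
For a solid circular section, d ≥ √(4A/π) = 41.71 mm.

41.7 mm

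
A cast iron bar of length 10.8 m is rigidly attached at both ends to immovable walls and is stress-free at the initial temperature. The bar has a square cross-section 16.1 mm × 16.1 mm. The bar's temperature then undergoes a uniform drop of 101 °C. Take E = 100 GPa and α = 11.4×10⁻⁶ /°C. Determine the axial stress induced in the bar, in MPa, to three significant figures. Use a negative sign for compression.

Free thermal expansion αLΔT = 11.4e-6 · 10800 · -101 = -12.44 mm.
The walls impose strain ε = −(-12.44)/10800 = 1.1514e-03; σ = Eε = 100000 · 1.1514e-03 = 115.1 MPa.

115 MPa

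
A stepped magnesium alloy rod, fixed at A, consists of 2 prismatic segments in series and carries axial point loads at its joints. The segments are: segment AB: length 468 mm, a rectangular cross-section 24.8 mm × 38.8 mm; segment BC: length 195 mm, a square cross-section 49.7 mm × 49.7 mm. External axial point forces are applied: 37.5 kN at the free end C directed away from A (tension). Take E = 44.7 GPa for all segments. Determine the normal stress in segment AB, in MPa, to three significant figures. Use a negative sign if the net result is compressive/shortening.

39.0 MPa

Internal axial forces (sectioning from the free end, tension +): N_BC = 37.5 kN, N_AB = 37.5 kN.
A_AB = 962.2 mm².
σ_AB = N_AB/A_AB = 37500/962.2 = 38.97 MPa.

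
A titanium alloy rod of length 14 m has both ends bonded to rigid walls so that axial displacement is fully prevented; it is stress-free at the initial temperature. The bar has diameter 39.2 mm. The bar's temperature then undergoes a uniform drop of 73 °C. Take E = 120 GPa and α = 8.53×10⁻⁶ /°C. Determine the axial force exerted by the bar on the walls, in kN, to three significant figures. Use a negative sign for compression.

Free thermal expansion αLΔT = 8.53e-6 · 14000 · -73 = -8.718 mm.
The walls impose strain ε = −(-8.718)/14000 = 6.2269e-04; σ = Eε = 120000 · 6.2269e-04 = 74.72 MPa.
Wall reaction R = σ·A = 74.72·1207 = 90180 N = 90.18 kN.

90.2 kN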